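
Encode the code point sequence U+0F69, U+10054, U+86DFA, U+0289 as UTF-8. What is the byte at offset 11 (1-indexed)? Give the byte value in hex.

1-indexed offset 11 is 0-indexed offset 10.
U+0F69 → 3-byte form E0 BD A9 at offsets 0–2.
U+10054 → 4-byte form F0 90 81 94 at offsets 3–6.
U+86DFA → 4-byte form F2 86 B7 BA at offsets 7–10.
Offset 10 falls in char 3's range; it's byte 4 of F2 86 B7 BA = 0xBA.

0xBA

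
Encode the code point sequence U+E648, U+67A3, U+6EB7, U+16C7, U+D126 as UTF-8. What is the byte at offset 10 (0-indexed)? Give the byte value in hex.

U+E648 → 3-byte form EE 99 88 at offsets 0–2.
U+67A3 → 3-byte form E6 9E A3 at offsets 3–5.
U+6EB7 → 3-byte form E6 BA B7 at offsets 6–8.
U+16C7 → 3-byte form E1 9B 87 at offsets 9–11.
Offset 10 falls in char 4's range; it's byte 2 of E1 9B 87 = 0x9B.

0x9B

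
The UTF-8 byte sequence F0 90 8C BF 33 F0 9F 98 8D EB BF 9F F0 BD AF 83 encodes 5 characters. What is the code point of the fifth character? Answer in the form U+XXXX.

Offset 0: leading byte 0xF0 = 11110000 → 4-byte char #1 = F0 90 8C BF.
Offset 4: leading byte 0x33 = 00110011 → 1-byte char #2 = 33.
Offset 5: leading byte 0xF0 = 11110000 → 4-byte char #3 = F0 9F 98 8D.
Offset 9: leading byte 0xEB = 11101011 → 3-byte char #4 = EB BF 9F.
Offset 12: leading byte 0xF0 = 11110000 → 4-byte char #5 = F0 BD AF 83.
Leading byte 0xF0 = 11110000 matches 11110xxx → 4-byte sequence.
Byte 1: 0xF0 = 11110000, payload 000 (3 bits).
Byte 2: 0xBD = 10111101 (10xxxxxx ✓), payload 111101.
Byte 3: 0xAF = 10101111 (10xxxxxx ✓), payload 101111.
Byte 4: 0x83 = 10000011 (10xxxxxx ✓), payload 000011.
Concatenate: 000111101101111000011 = 0x3DBC3 (21 bits → U+3DBC3).

U+3DBC3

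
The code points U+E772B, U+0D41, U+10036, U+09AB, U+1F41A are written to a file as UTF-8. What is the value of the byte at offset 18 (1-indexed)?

0x9A

1-indexed offset 18 is 0-indexed offset 17.
U+E772B → 4-byte form F3 A7 9C AB at offsets 0–3.
U+0D41 → 3-byte form E0 B5 81 at offsets 4–6.
U+10036 → 4-byte form F0 90 80 B6 at offsets 7–10.
U+09AB → 3-byte form E0 A6 AB at offsets 11–13.
U+1F41A → 4-byte form F0 9F 90 9A at offsets 14–17.
Offset 17 falls in char 5's range; it's byte 4 of F0 9F 90 9A = 0x9A.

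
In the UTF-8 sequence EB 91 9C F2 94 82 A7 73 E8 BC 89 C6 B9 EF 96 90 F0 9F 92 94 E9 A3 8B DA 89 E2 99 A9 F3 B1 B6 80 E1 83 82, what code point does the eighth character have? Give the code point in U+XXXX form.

Offset 0: leading byte 0xEB = 11101011 → 3-byte char #1 = EB 91 9C.
Offset 3: leading byte 0xF2 = 11110010 → 4-byte char #2 = F2 94 82 A7.
Offset 7: leading byte 0x73 = 01110011 → 1-byte char #3 = 73.
Offset 8: leading byte 0xE8 = 11101000 → 3-byte char #4 = E8 BC 89.
Offset 11: leading byte 0xC6 = 11000110 → 2-byte char #5 = C6 B9.
Offset 13: leading byte 0xEF = 11101111 → 3-byte char #6 = EF 96 90.
Offset 16: leading byte 0xF0 = 11110000 → 4-byte char #7 = F0 9F 92 94.
Offset 20: leading byte 0xE9 = 11101001 → 3-byte char #8 = E9 A3 8B.
Leading byte 0xE9 = 11101001 matches 1110xxxx → 3-byte sequence.
Byte 1: 0xE9 = 11101001, payload 1001 (4 bits).
Byte 2: 0xA3 = 10100011 (10xxxxxx ✓), payload 100011.
Byte 3: 0x8B = 10001011 (10xxxxxx ✓), payload 001011.
Concatenate: 1001100011001011 = 0x98CB (16 bits → U+98CB).

U+98CB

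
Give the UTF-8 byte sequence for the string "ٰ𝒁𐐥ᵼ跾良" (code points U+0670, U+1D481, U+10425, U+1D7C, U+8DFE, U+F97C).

D9 B0 F0 9D 92 81 F0 90 90 A5 E1 B5 BC E8 B7 BE EF A5 BC

U+0670: 2-byte form → D9 B0.
U+1D481: 4-byte form → F0 9D 92 81.
U+10425: 4-byte form → F0 90 90 A5.
U+1D7C: 3-byte form → E1 B5 BC.
U+8DFE: 3-byte form → E8 B7 BE.
U+F97C: 3-byte form → EF A5 BC.
Concatenated (19 bytes): D9 B0 F0 9D 92 81 F0 90 90 A5 E1 B5 BC E8 B7 BE EF A5 BC.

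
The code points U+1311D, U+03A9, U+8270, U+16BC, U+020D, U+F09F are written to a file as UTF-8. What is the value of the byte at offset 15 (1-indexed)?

0xEF

1-indexed offset 15 is 0-indexed offset 14.
U+1311D → 4-byte form F0 93 84 9D at offsets 0–3.
U+03A9 → 2-byte form CE A9 at offsets 4–5.
U+8270 → 3-byte form E8 89 B0 at offsets 6–8.
U+16BC → 3-byte form E1 9A BC at offsets 9–11.
U+020D → 2-byte form C8 8D at offsets 12–13.
U+F09F → 3-byte form EF 82 9F at offsets 14–16.
Offset 14 falls in char 6's range; it's byte 1 of EF 82 9F = 0xEF.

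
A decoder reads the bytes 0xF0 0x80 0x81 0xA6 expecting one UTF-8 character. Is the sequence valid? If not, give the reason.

invalid (overlong encoding)

Leading byte 0xF0 = 11110000 → 4-byte form.
Continuation bytes all match 10xxxxxx. Payload decodes to 0x66.
But 0x66 < 0x10000, the minimum for a 4-byte sequence — this is an overlong encoding.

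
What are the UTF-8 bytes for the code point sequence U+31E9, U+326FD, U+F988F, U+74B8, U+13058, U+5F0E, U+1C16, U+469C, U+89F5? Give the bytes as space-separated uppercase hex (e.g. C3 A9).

U+31E9: 3-byte form → E3 87 A9.
U+326FD: 4-byte form → F0 B2 9B BD.
U+F988F: 4-byte form → F3 B9 A2 8F.
U+74B8: 3-byte form → E7 92 B8.
U+13058: 4-byte form → F0 93 81 98.
U+5F0E: 3-byte form → E5 BC 8E.
U+1C16: 3-byte form → E1 B0 96.
U+469C: 3-byte form → E4 9A 9C.
U+89F5: 3-byte form → E8 A7 B5.
Concatenated (30 bytes): E3 87 A9 F0 B2 9B BD F3 B9 A2 8F E7 92 B8 F0 93 81 98 E5 BC 8E E1 B0 96 E4 9A 9C E8 A7 B5.

E3 87 A9 F0 B2 9B BD F3 B9 A2 8F E7 92 B8 F0 93 81 98 E5 BC 8E E1 B0 96 E4 9A 9C E8 A7 B5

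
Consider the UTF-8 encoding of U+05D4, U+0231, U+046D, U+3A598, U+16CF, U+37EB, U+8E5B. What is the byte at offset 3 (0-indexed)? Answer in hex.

U+05D4 → 2-byte form D7 94 at offsets 0–1.
U+0231 → 2-byte form C8 B1 at offsets 2–3.
Offset 3 falls in char 2's range; it's byte 2 of C8 B1 = 0xB1.

0xB1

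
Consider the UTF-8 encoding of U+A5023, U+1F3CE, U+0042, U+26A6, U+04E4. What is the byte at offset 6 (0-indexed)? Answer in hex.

U+A5023 → 4-byte form F2 A5 80 A3 at offsets 0–3.
U+1F3CE → 4-byte form F0 9F 8F 8E at offsets 4–7.
Offset 6 falls in char 2's range; it's byte 3 of F0 9F 8F 8E = 0x8F.

0x8F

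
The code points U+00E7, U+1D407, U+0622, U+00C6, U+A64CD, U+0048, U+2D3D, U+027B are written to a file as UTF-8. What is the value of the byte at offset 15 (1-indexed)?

1-indexed offset 15 is 0-indexed offset 14.
U+00E7 → 2-byte form C3 A7 at offsets 0–1.
U+1D407 → 4-byte form F0 9D 90 87 at offsets 2–5.
U+0622 → 2-byte form D8 A2 at offsets 6–7.
U+00C6 → 2-byte form C3 86 at offsets 8–9.
U+A64CD → 4-byte form F2 A6 93 8D at offsets 10–13.
U+0048 → 1-byte form 48 at offsets 14–14.
Offset 14 falls in char 6's range; it's byte 1 of 48 = 0x48.

0x48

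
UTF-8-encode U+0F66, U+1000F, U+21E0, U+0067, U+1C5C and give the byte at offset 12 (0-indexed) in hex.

0xB1

U+0F66 → 3-byte form E0 BD A6 at offsets 0–2.
U+1000F → 4-byte form F0 90 80 8F at offsets 3–6.
U+21E0 → 3-byte form E2 87 A0 at offsets 7–9.
U+0067 → 1-byte form 67 at offsets 10–10.
U+1C5C → 3-byte form E1 B1 9C at offsets 11–13.
Offset 12 falls in char 5's range; it's byte 2 of E1 B1 9C = 0xB1.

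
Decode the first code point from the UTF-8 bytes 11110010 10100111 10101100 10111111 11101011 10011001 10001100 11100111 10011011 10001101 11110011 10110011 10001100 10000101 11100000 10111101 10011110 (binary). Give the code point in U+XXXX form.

Offset 0: leading byte 0xF2 = 11110010 → 4-byte char #1 = F2 A7 AC BF.
Leading byte 0xF2 = 11110010 matches 11110xxx → 4-byte sequence.
Byte 1: 0xF2 = 11110010, payload 010 (3 bits).
Byte 2: 0xA7 = 10100111 (10xxxxxx ✓), payload 100111.
Byte 3: 0xAC = 10101100 (10xxxxxx ✓), payload 101100.
Byte 4: 0xBF = 10111111 (10xxxxxx ✓), payload 111111.
Concatenate: 010100111101100111111 = 0xA7B3F (21 bits → U+A7B3F).

U+A7B3F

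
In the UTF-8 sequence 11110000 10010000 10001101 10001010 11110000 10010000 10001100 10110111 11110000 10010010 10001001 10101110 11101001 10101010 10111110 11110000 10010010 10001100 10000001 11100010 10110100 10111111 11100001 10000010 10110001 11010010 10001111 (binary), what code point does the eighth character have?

U+048F

Offset 0: leading byte 0xF0 = 11110000 → 4-byte char #1 = F0 90 8D 8A.
Offset 4: leading byte 0xF0 = 11110000 → 4-byte char #2 = F0 90 8C B7.
Offset 8: leading byte 0xF0 = 11110000 → 4-byte char #3 = F0 92 89 AE.
Offset 12: leading byte 0xE9 = 11101001 → 3-byte char #4 = E9 AA BE.
Offset 15: leading byte 0xF0 = 11110000 → 4-byte char #5 = F0 92 8C 81.
Offset 19: leading byte 0xE2 = 11100010 → 3-byte char #6 = E2 B4 BF.
Offset 22: leading byte 0xE1 = 11100001 → 3-byte char #7 = E1 82 B1.
Offset 25: leading byte 0xD2 = 11010010 → 2-byte char #8 = D2 8F.
Leading byte 0xD2 = 11010010 matches 110xxxxx → 2-byte sequence.
Byte 1: 0xD2 = 11010010, payload 10010 (5 bits).
Byte 2: 0x8F = 10001111 (10xxxxxx ✓), payload 001111.
Concatenate: 10010001111 = 0x48F (11 bits → U+048F).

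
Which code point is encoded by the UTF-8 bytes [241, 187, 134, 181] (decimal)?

Leading byte 0xF1 = 11110001 matches 11110xxx → 4-byte sequence.
Byte 1: 0xF1 = 11110001, payload 001 (3 bits).
Byte 2: 0xBB = 10111011 (10xxxxxx ✓), payload 111011.
Byte 3: 0x86 = 10000110 (10xxxxxx ✓), payload 000110.
Byte 4: 0xB5 = 10110101 (10xxxxxx ✓), payload 110101.
Concatenate: 001111011000110110101 = 0x7B1B5 (21 bits → U+7B1B5).

U+7B1B5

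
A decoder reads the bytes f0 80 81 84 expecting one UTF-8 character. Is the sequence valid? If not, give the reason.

invalid (overlong encoding)

Leading byte 0xF0 = 11110000 → 4-byte form.
Continuation bytes all match 10xxxxxx. Payload decodes to 0x44.
But 0x44 < 0x10000, the minimum for a 4-byte sequence — this is an overlong encoding.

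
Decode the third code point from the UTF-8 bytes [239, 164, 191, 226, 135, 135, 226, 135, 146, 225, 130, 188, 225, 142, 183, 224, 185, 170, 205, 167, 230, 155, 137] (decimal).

U+21D2

Offset 0: leading byte 0xEF = 11101111 → 3-byte char #1 = EF A4 BF.
Offset 3: leading byte 0xE2 = 11100010 → 3-byte char #2 = E2 87 87.
Offset 6: leading byte 0xE2 = 11100010 → 3-byte char #3 = E2 87 92.
Leading byte 0xE2 = 11100010 matches 1110xxxx → 3-byte sequence.
Byte 1: 0xE2 = 11100010, payload 0010 (4 bits).
Byte 2: 0x87 = 10000111 (10xxxxxx ✓), payload 000111.
Byte 3: 0x92 = 10010010 (10xxxxxx ✓), payload 010010.
Concatenate: 0010000111010010 = 0x21D2 (16 bits → U+21D2).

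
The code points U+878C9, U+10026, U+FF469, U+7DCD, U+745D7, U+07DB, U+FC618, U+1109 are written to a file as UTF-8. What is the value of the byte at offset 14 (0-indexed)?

0x8D

U+878C9 → 4-byte form F2 87 A3 89 at offsets 0–3.
U+10026 → 4-byte form F0 90 80 A6 at offsets 4–7.
U+FF469 → 4-byte form F3 BF 91 A9 at offsets 8–11.
U+7DCD → 3-byte form E7 B7 8D at offsets 12–14.
Offset 14 falls in char 4's range; it's byte 3 of E7 B7 8D = 0x8D.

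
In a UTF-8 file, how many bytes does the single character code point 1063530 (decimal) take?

4

U+103A6A = 0x103A6A. UTF-8 uses 1 byte below 0x80, 2 below 0x800, 3 below 0x10000, 4 up to 0x10FFFF. 0x103A6A is in U+10000–U+10FFFF → 4 bytes.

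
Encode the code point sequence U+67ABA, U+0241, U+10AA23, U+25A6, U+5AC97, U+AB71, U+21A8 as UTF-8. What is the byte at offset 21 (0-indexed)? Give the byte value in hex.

0x86

U+67ABA → 4-byte form F1 A7 AA BA at offsets 0–3.
U+0241 → 2-byte form C9 81 at offsets 4–5.
U+10AA23 → 4-byte form F4 8A A8 A3 at offsets 6–9.
U+25A6 → 3-byte form E2 96 A6 at offsets 10–12.
U+5AC97 → 4-byte form F1 9A B2 97 at offsets 13–16.
U+AB71 → 3-byte form EA AD B1 at offsets 17–19.
U+21A8 → 3-byte form E2 86 A8 at offsets 20–22.
Offset 21 falls in char 7's range; it's byte 2 of E2 86 A8 = 0x86.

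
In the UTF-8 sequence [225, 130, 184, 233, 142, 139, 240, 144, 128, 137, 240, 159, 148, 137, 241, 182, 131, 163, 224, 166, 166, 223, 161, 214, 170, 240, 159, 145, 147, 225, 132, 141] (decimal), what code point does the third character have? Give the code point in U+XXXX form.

Offset 0: leading byte 0xE1 = 11100001 → 3-byte char #1 = E1 82 B8.
Offset 3: leading byte 0xE9 = 11101001 → 3-byte char #2 = E9 8E 8B.
Offset 6: leading byte 0xF0 = 11110000 → 4-byte char #3 = F0 90 80 89.
Leading byte 0xF0 = 11110000 matches 11110xxx → 4-byte sequence.
Byte 1: 0xF0 = 11110000, payload 000 (3 bits).
Byte 2: 0x90 = 10010000 (10xxxxxx ✓), payload 010000.
Byte 3: 0x80 = 10000000 (10xxxxxx ✓), payload 000000.
Byte 4: 0x89 = 10001001 (10xxxxxx ✓), payload 001001.
Concatenate: 000010000000000001001 = 0x10009 (21 bits → U+10009).

U+10009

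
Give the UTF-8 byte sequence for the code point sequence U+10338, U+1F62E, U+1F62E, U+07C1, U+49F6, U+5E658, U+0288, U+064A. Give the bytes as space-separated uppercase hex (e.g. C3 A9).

F0 90 8C B8 F0 9F 98 AE F0 9F 98 AE DF 81 E4 A7 B6 F1 9E 99 98 CA 88 D9 8A

U+10338: 4-byte form → F0 90 8C B8.
U+1F62E: 4-byte form → F0 9F 98 AE.
U+1F62E: 4-byte form → F0 9F 98 AE.
U+07C1: 2-byte form → DF 81.
U+49F6: 3-byte form → E4 A7 B6.
U+5E658: 4-byte form → F1 9E 99 98.
U+0288: 2-byte form → CA 88.
U+064A: 2-byte form → D9 8A.
Concatenated (25 bytes): F0 90 8C B8 F0 9F 98 AE F0 9F 98 AE DF 81 E4 A7 B6 F1 9E 99 98 CA 88 D9 8A.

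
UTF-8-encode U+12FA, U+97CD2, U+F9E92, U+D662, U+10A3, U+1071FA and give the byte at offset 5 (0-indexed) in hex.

0xB3

U+12FA → 3-byte form E1 8B BA at offsets 0–2.
U+97CD2 → 4-byte form F2 97 B3 92 at offsets 3–6.
Offset 5 falls in char 2's range; it's byte 3 of F2 97 B3 92 = 0xB3.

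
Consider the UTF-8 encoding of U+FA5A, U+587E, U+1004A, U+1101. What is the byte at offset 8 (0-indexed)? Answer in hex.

0x81

U+FA5A → 3-byte form EF A9 9A at offsets 0–2.
U+587E → 3-byte form E5 A1 BE at offsets 3–5.
U+1004A → 4-byte form F0 90 81 8A at offsets 6–9.
Offset 8 falls in char 3's range; it's byte 3 of F0 90 81 8A = 0x81.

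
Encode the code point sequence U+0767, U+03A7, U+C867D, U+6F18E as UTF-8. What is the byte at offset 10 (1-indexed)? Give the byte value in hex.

0xAF

1-indexed offset 10 is 0-indexed offset 9.
U+0767 → 2-byte form DD A7 at offsets 0–1.
U+03A7 → 2-byte form CE A7 at offsets 2–3.
U+C867D → 4-byte form F3 88 99 BD at offsets 4–7.
U+6F18E → 4-byte form F1 AF 86 8E at offsets 8–11.
Offset 9 falls in char 4's range; it's byte 2 of F1 AF 86 8E = 0xAF.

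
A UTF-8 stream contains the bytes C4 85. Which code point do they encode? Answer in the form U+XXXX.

Leading byte 0xC4 = 11000100 matches 110xxxxx → 2-byte sequence.
Byte 1: 0xC4 = 11000100, payload 00100 (5 bits).
Byte 2: 0x85 = 10000101 (10xxxxxx ✓), payload 000101.
Concatenate: 00100000101 = 0x105 (11 bits → U+0105).

U+0105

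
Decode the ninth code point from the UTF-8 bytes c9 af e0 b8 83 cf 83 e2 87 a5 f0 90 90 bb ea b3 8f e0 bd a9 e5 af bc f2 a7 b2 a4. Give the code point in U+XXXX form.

Offset 0: leading byte 0xC9 = 11001001 → 2-byte char #1 = C9 AF.
Offset 2: leading byte 0xE0 = 11100000 → 3-byte char #2 = E0 B8 83.
Offset 5: leading byte 0xCF = 11001111 → 2-byte char #3 = CF 83.
Offset 7: leading byte 0xE2 = 11100010 → 3-byte char #4 = E2 87 A5.
Offset 10: leading byte 0xF0 = 11110000 → 4-byte char #5 = F0 90 90 BB.
Offset 14: leading byte 0xEA = 11101010 → 3-byte char #6 = EA B3 8F.
Offset 17: leading byte 0xE0 = 11100000 → 3-byte char #7 = E0 BD A9.
Offset 20: leading byte 0xE5 = 11100101 → 3-byte char #8 = E5 AF BC.
Offset 23: leading byte 0xF2 = 11110010 → 4-byte char #9 = F2 A7 B2 A4.
Leading byte 0xF2 = 11110010 matches 11110xxx → 4-byte sequence.
Byte 1: 0xF2 = 11110010, payload 010 (3 bits).
Byte 2: 0xA7 = 10100111 (10xxxxxx ✓), payload 100111.
Byte 3: 0xB2 = 10110010 (10xxxxxx ✓), payload 110010.
Byte 4: 0xA4 = 10100100 (10xxxxxx ✓), payload 100100.
Concatenate: 010100111110010100100 = 0xA7CA4 (21 bits → U+A7CA4).

U+A7CA4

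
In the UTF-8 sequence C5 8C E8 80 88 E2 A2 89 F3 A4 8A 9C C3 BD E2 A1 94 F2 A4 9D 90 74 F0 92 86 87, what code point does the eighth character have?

Offset 0: leading byte 0xC5 = 11000101 → 2-byte char #1 = C5 8C.
Offset 2: leading byte 0xE8 = 11101000 → 3-byte char #2 = E8 80 88.
Offset 5: leading byte 0xE2 = 11100010 → 3-byte char #3 = E2 A2 89.
Offset 8: leading byte 0xF3 = 11110011 → 4-byte char #4 = F3 A4 8A 9C.
Offset 12: leading byte 0xC3 = 11000011 → 2-byte char #5 = C3 BD.
Offset 14: leading byte 0xE2 = 11100010 → 3-byte char #6 = E2 A1 94.
Offset 17: leading byte 0xF2 = 11110010 → 4-byte char #7 = F2 A4 9D 90.
Offset 21: leading byte 0x74 = 01110100 → 1-byte char #8 = 74.
Leading byte 0x74 = 01110100 matches 0xxxxxxx → 1-byte sequence.
Byte 1: 0x74 = 01110100, payload 1110100 (7 bits).
Concatenate: 1110100 = 0x74 (7 bits → U+0074).

U+0074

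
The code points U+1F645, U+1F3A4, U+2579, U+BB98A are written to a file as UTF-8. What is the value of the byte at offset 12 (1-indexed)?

1-indexed offset 12 is 0-indexed offset 11.
U+1F645 → 4-byte form F0 9F 99 85 at offsets 0–3.
U+1F3A4 → 4-byte form F0 9F 8E A4 at offsets 4–7.
U+2579 → 3-byte form E2 95 B9 at offsets 8–10.
U+BB98A → 4-byte form F2 BB A6 8A at offsets 11–14.
Offset 11 falls in char 4's range; it's byte 1 of F2 BB A6 8A = 0xF2.

0xF2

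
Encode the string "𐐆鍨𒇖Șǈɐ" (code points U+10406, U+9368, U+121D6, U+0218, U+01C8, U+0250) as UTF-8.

U+10406: 4-byte form → F0 90 90 86.
U+9368: 3-byte form → E9 8D A8.
U+121D6: 4-byte form → F0 92 87 96.
U+0218: 2-byte form → C8 98.
U+01C8: 2-byte form → C7 88.
U+0250: 2-byte form → C9 90.
Concatenated (17 bytes): F0 90 90 86 E9 8D A8 F0 92 87 96 C8 98 C7 88 C9 90.

F0 90 90 86 E9 8D A8 F0 92 87 96 C8 98 C7 88 C9 90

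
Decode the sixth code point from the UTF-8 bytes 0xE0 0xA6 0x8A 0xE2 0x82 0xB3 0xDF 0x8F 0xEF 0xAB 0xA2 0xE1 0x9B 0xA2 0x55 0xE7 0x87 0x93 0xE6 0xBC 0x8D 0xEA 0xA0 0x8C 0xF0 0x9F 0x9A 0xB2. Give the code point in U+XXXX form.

U+0055

Offset 0: leading byte 0xE0 = 11100000 → 3-byte char #1 = E0 A6 8A.
Offset 3: leading byte 0xE2 = 11100010 → 3-byte char #2 = E2 82 B3.
Offset 6: leading byte 0xDF = 11011111 → 2-byte char #3 = DF 8F.
Offset 8: leading byte 0xEF = 11101111 → 3-byte char #4 = EF AB A2.
Offset 11: leading byte 0xE1 = 11100001 → 3-byte char #5 = E1 9B A2.
Offset 14: leading byte 0x55 = 01010101 → 1-byte char #6 = 55.
Leading byte 0x55 = 01010101 matches 0xxxxxxx → 1-byte sequence.
Byte 1: 0x55 = 01010101, payload 1010101 (7 bits).
Concatenate: 1010101 = 0x55 (7 bits → U+0055).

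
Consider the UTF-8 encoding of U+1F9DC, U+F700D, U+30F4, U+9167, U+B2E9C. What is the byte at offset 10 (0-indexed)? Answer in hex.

U+1F9DC → 4-byte form F0 9F A7 9C at offsets 0–3.
U+F700D → 4-byte form F3 B7 80 8D at offsets 4–7.
U+30F4 → 3-byte form E3 83 B4 at offsets 8–10.
Offset 10 falls in char 3's range; it's byte 3 of E3 83 B4 = 0xB4.

0xB4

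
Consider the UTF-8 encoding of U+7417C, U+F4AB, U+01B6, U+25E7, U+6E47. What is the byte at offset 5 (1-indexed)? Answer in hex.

1-indexed offset 5 is 0-indexed offset 4.
U+7417C → 4-byte form F1 B4 85 BC at offsets 0–3.
U+F4AB → 3-byte form EF 92 AB at offsets 4–6.
Offset 4 falls in char 2's range; it's byte 1 of EF 92 AB = 0xEF.

0xEF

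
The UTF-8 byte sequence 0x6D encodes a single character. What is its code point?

U+006D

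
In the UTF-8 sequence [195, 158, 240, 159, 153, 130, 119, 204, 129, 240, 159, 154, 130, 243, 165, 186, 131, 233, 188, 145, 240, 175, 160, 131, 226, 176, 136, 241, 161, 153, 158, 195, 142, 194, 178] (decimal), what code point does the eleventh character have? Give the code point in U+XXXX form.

Offset 0: leading byte 0xC3 = 11000011 → 2-byte char #1 = C3 9E.
Offset 2: leading byte 0xF0 = 11110000 → 4-byte char #2 = F0 9F 99 82.
Offset 6: leading byte 0x77 = 01110111 → 1-byte char #3 = 77.
Offset 7: leading byte 0xCC = 11001100 → 2-byte char #4 = CC 81.
Offset 9: leading byte 0xF0 = 11110000 → 4-byte char #5 = F0 9F 9A 82.
Offset 13: leading byte 0xF3 = 11110011 → 4-byte char #6 = F3 A5 BA 83.
Offset 17: leading byte 0xE9 = 11101001 → 3-byte char #7 = E9 BC 91.
Offset 20: leading byte 0xF0 = 11110000 → 4-byte char #8 = F0 AF A0 83.
Offset 24: leading byte 0xE2 = 11100010 → 3-byte char #9 = E2 B0 88.
Offset 27: leading byte 0xF1 = 11110001 → 4-byte char #10 = F1 A1 99 9E.
Offset 31: leading byte 0xC3 = 11000011 → 2-byte char #11 = C3 8E.
Leading byte 0xC3 = 11000011 matches 110xxxxx → 2-byte sequence.
Byte 1: 0xC3 = 11000011, payload 00011 (5 bits).
Byte 2: 0x8E = 10001110 (10xxxxxx ✓), payload 001110.
Concatenate: 00011001110 = 0xCE (11 bits → U+00CE).

U+00CE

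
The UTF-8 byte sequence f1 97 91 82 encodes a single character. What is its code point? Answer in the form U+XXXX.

Leading byte 0xF1 = 11110001 matches 11110xxx → 4-byte sequence.
Byte 1: 0xF1 = 11110001, payload 001 (3 bits).
Byte 2: 0x97 = 10010111 (10xxxxxx ✓), payload 010111.
Byte 3: 0x91 = 10010001 (10xxxxxx ✓), payload 010001.
Byte 4: 0x82 = 10000010 (10xxxxxx ✓), payload 000010.
Concatenate: 001010111010001000010 = 0x57442 (21 bits → U+57442).

U+57442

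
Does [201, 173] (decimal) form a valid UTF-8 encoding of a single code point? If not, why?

Leading byte 0xC9 = 11001001 → 2-byte form.
Continuation bytes 0xAD=10101101 all match 10xxxxxx.
Decoded value 0x26D is ≥ 0x80 (shortest form) and not a surrogate.

valid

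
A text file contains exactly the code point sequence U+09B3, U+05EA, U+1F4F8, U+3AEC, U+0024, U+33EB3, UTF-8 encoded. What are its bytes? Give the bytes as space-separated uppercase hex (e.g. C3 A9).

U+09B3: 3-byte form → E0 A6 B3.
U+05EA: 2-byte form → D7 AA.
U+1F4F8: 4-byte form → F0 9F 93 B8.
U+3AEC: 3-byte form → E3 AB AC.
U+0024: 1-byte form → 24.
U+33EB3: 4-byte form → F0 B3 BA B3.
Concatenated (17 bytes): E0 A6 B3 D7 AA F0 9F 93 B8 E3 AB AC 24 F0 B3 BA B3.

E0 A6 B3 D7 AA F0 9F 93 B8 E3 AB AC 24 F0 B3 BA B3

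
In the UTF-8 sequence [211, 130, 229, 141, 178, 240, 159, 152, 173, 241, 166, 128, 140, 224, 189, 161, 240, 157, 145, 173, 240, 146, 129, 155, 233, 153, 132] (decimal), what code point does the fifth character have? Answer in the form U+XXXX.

Offset 0: leading byte 0xD3 = 11010011 → 2-byte char #1 = D3 82.
Offset 2: leading byte 0xE5 = 11100101 → 3-byte char #2 = E5 8D B2.
Offset 5: leading byte 0xF0 = 11110000 → 4-byte char #3 = F0 9F 98 AD.
Offset 9: leading byte 0xF1 = 11110001 → 4-byte char #4 = F1 A6 80 8C.
Offset 13: leading byte 0xE0 = 11100000 → 3-byte char #5 = E0 BD A1.
Leading byte 0xE0 = 11100000 matches 1110xxxx → 3-byte sequence.
Byte 1: 0xE0 = 11100000, payload 0000 (4 bits).
Byte 2: 0xBD = 10111101 (10xxxxxx ✓), payload 111101.
Byte 3: 0xA1 = 10100001 (10xxxxxx ✓), payload 100001.
Concatenate: 0000111101100001 = 0xF61 (16 bits → U+0F61).

U+0F61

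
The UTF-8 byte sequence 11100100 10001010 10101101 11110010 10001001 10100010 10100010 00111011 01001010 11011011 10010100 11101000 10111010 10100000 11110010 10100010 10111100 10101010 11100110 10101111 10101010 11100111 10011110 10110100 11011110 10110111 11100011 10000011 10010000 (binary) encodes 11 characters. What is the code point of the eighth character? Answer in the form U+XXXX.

Offset 0: leading byte 0xE4 = 11100100 → 3-byte char #1 = E4 8A AD.
Offset 3: leading byte 0xF2 = 11110010 → 4-byte char #2 = F2 89 A2 A2.
Offset 7: leading byte 0x3B = 00111011 → 1-byte char #3 = 3B.
Offset 8: leading byte 0x4A = 01001010 → 1-byte char #4 = 4A.
Offset 9: leading byte 0xDB = 11011011 → 2-byte char #5 = DB 94.
Offset 11: leading byte 0xE8 = 11101000 → 3-byte char #6 = E8 BA A0.
Offset 14: leading byte 0xF2 = 11110010 → 4-byte char #7 = F2 A2 BC AA.
Offset 18: leading byte 0xE6 = 11100110 → 3-byte char #8 = E6 AF AA.
Leading byte 0xE6 = 11100110 matches 1110xxxx → 3-byte sequence.
Byte 1: 0xE6 = 11100110, payload 0110 (4 bits).
Byte 2: 0xAF = 10101111 (10xxxxxx ✓), payload 101111.
Byte 3: 0xAA = 10101010 (10xxxxxx ✓), payload 101010.
Concatenate: 0110101111101010 = 0x6BEA (16 bits → U+6BEA).

U+6BEA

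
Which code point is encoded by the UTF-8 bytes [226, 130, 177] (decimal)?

U+20B1

Leading byte 0xE2 = 11100010 matches 1110xxxx → 3-byte sequence.
Byte 1: 0xE2 = 11100010, payload 0010 (4 bits).
Byte 2: 0x82 = 10000010 (10xxxxxx ✓), payload 000010.
Byte 3: 0xB1 = 10110001 (10xxxxxx ✓), payload 110001.
Concatenate: 0010000010110001 = 0x20B1 (16 bits → U+20B1).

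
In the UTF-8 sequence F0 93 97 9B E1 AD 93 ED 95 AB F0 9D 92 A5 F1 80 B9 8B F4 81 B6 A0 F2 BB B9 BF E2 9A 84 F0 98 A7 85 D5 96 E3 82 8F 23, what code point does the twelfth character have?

U+0023

Offset 0: leading byte 0xF0 = 11110000 → 4-byte char #1 = F0 93 97 9B.
Offset 4: leading byte 0xE1 = 11100001 → 3-byte char #2 = E1 AD 93.
Offset 7: leading byte 0xED = 11101101 → 3-byte char #3 = ED 95 AB.
Offset 10: leading byte 0xF0 = 11110000 → 4-byte char #4 = F0 9D 92 A5.
Offset 14: leading byte 0xF1 = 11110001 → 4-byte char #5 = F1 80 B9 8B.
Offset 18: leading byte 0xF4 = 11110100 → 4-byte char #6 = F4 81 B6 A0.
Offset 22: leading byte 0xF2 = 11110010 → 4-byte char #7 = F2 BB B9 BF.
Offset 26: leading byte 0xE2 = 11100010 → 3-byte char #8 = E2 9A 84.
Offset 29: leading byte 0xF0 = 11110000 → 4-byte char #9 = F0 98 A7 85.
Offset 33: leading byte 0xD5 = 11010101 → 2-byte char #10 = D5 96.
Offset 35: leading byte 0xE3 = 11100011 → 3-byte char #11 = E3 82 8F.
Offset 38: leading byte 0x23 = 00100011 → 1-byte char #12 = 23.
Leading byte 0x23 = 00100011 matches 0xxxxxxx → 1-byte sequence.
Byte 1: 0x23 = 00100011, payload 0100011 (7 bits).
Concatenate: 0100011 = 0x23 (7 bits → U+0023).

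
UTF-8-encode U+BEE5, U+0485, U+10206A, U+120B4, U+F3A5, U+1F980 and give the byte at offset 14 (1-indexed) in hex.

1-indexed offset 14 is 0-indexed offset 13.
U+BEE5 → 3-byte form EB BB A5 at offsets 0–2.
U+0485 → 2-byte form D2 85 at offsets 3–4.
U+10206A → 4-byte form F4 82 81 AA at offsets 5–8.
U+120B4 → 4-byte form F0 92 82 B4 at offsets 9–12.
U+F3A5 → 3-byte form EF 8E A5 at offsets 13–15.
Offset 13 falls in char 5's range; it's byte 1 of EF 8E A5 = 0xEF.

0xEF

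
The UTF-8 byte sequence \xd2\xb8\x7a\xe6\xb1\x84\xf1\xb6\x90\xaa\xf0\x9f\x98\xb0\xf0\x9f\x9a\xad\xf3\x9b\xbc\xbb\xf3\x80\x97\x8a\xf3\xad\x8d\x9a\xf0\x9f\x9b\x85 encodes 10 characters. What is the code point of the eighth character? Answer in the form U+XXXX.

Offset 0: leading byte 0xD2 = 11010010 → 2-byte char #1 = D2 B8.
Offset 2: leading byte 0x7A = 01111010 → 1-byte char #2 = 7A.
Offset 3: leading byte 0xE6 = 11100110 → 3-byte char #3 = E6 B1 84.
Offset 6: leading byte 0xF1 = 11110001 → 4-byte char #4 = F1 B6 90 AA.
Offset 10: leading byte 0xF0 = 11110000 → 4-byte char #5 = F0 9F 98 B0.
Offset 14: leading byte 0xF0 = 11110000 → 4-byte char #6 = F0 9F 9A AD.
Offset 18: leading byte 0xF3 = 11110011 → 4-byte char #7 = F3 9B BC BB.
Offset 22: leading byte 0xF3 = 11110011 → 4-byte char #8 = F3 80 97 8A.
Leading byte 0xF3 = 11110011 matches 11110xxx → 4-byte sequence.
Byte 1: 0xF3 = 11110011, payload 011 (3 bits).
Byte 2: 0x80 = 10000000 (10xxxxxx ✓), payload 000000.
Byte 3: 0x97 = 10010111 (10xxxxxx ✓), payload 010111.
Byte 4: 0x8A = 10001010 (10xxxxxx ✓), payload 001010.
Concatenate: 011000000010111001010 = 0xC05CA (21 bits → U+C05CA).

U+C05CA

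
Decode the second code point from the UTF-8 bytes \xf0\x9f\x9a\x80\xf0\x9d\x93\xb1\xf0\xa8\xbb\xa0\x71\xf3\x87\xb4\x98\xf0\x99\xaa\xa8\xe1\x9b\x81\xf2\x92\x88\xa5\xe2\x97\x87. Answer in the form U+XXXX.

U+1D4F1

Offset 0: leading byte 0xF0 = 11110000 → 4-byte char #1 = F0 9F 9A 80.
Offset 4: leading byte 0xF0 = 11110000 → 4-byte char #2 = F0 9D 93 B1.
Leading byte 0xF0 = 11110000 matches 11110xxx → 4-byte sequence.
Byte 1: 0xF0 = 11110000, payload 000 (3 bits).
Byte 2: 0x9D = 10011101 (10xxxxxx ✓), payload 011101.
Byte 3: 0x93 = 10010011 (10xxxxxx ✓), payload 010011.
Byte 4: 0xB1 = 10110001 (10xxxxxx ✓), payload 110001.
Concatenate: 000011101010011110001 = 0x1D4F1 (21 bits → U+1D4F1).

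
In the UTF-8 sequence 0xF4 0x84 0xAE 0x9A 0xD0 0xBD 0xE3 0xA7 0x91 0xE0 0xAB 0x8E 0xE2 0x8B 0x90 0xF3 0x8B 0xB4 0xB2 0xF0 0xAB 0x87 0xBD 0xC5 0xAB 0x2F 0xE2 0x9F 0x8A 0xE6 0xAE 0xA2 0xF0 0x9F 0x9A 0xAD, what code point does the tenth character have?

Offset 0: leading byte 0xF4 = 11110100 → 4-byte char #1 = F4 84 AE 9A.
Offset 4: leading byte 0xD0 = 11010000 → 2-byte char #2 = D0 BD.
Offset 6: leading byte 0xE3 = 11100011 → 3-byte char #3 = E3 A7 91.
Offset 9: leading byte 0xE0 = 11100000 → 3-byte char #4 = E0 AB 8E.
Offset 12: leading byte 0xE2 = 11100010 → 3-byte char #5 = E2 8B 90.
Offset 15: leading byte 0xF3 = 11110011 → 4-byte char #6 = F3 8B B4 B2.
Offset 19: leading byte 0xF0 = 11110000 → 4-byte char #7 = F0 AB 87 BD.
Offset 23: leading byte 0xC5 = 11000101 → 2-byte char #8 = C5 AB.
Offset 25: leading byte 0x2F = 00101111 → 1-byte char #9 = 2F.
Offset 26: leading byte 0xE2 = 11100010 → 3-byte char #10 = E2 9F 8A.
Leading byte 0xE2 = 11100010 matches 1110xxxx → 3-byte sequence.
Byte 1: 0xE2 = 11100010, payload 0010 (4 bits).
Byte 2: 0x9F = 10011111 (10xxxxxx ✓), payload 011111.
Byte 3: 0x8A = 10001010 (10xxxxxx ✓), payload 001010.
Concatenate: 0010011111001010 = 0x27CA (16 bits → U+27CA).

U+27CA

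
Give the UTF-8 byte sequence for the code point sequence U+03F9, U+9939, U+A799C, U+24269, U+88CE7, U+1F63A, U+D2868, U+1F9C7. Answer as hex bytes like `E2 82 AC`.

U+03F9: 2-byte form → CF B9.
U+9939: 3-byte form → E9 A4 B9.
U+A799C: 4-byte form → F2 A7 A6 9C.
U+24269: 4-byte form → F0 A4 89 A9.
U+88CE7: 4-byte form → F2 88 B3 A7.
U+1F63A: 4-byte form → F0 9F 98 BA.
U+D2868: 4-byte form → F3 92 A1 A8.
U+1F9C7: 4-byte form → F0 9F A7 87.
Concatenated (29 bytes): CF B9 E9 A4 B9 F2 A7 A6 9C F0 A4 89 A9 F2 88 B3 A7 F0 9F 98 BA F3 92 A1 A8 F0 9F A7 87.

CF B9 E9 A4 B9 F2 A7 A6 9C F0 A4 89 A9 F2 88 B3 A7 F0 9F 98 BA F3 92 A1 A8 F0 9F A7 87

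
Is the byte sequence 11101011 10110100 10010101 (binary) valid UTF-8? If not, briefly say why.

Leading byte 0xEB = 11101011 → 3-byte form.
Continuation bytes 0xB4=10110100, 0x95=10010101 all match 10xxxxxx.
Decoded value 0xBD15 is ≥ 0x800 (shortest form) and not a surrogate.

valid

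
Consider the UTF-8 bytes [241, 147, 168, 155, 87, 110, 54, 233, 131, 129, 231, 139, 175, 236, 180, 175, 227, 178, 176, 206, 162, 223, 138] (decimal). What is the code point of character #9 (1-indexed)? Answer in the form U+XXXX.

U+03A2

Offset 0: leading byte 0xF1 = 11110001 → 4-byte char #1 = F1 93 A8 9B.
Offset 4: leading byte 0x57 = 01010111 → 1-byte char #2 = 57.
Offset 5: leading byte 0x6E = 01101110 → 1-byte char #3 = 6E.
Offset 6: leading byte 0x36 = 00110110 → 1-byte char #4 = 36.
Offset 7: leading byte 0xE9 = 11101001 → 3-byte char #5 = E9 83 81.
Offset 10: leading byte 0xE7 = 11100111 → 3-byte char #6 = E7 8B AF.
Offset 13: leading byte 0xEC = 11101100 → 3-byte char #7 = EC B4 AF.
Offset 16: leading byte 0xE3 = 11100011 → 3-byte char #8 = E3 B2 B0.
Offset 19: leading byte 0xCE = 11001110 → 2-byte char #9 = CE A2.
Leading byte 0xCE = 11001110 matches 110xxxxx → 2-byte sequence.
Byte 1: 0xCE = 11001110, payload 01110 (5 bits).
Byte 2: 0xA2 = 10100010 (10xxxxxx ✓), payload 100010.
Concatenate: 01110100010 = 0x3A2 (11 bits → U+03A2).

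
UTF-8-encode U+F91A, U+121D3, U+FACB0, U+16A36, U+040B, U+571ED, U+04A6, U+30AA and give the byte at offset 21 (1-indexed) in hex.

1-indexed offset 21 is 0-indexed offset 20.
U+F91A → 3-byte form EF A4 9A at offsets 0–2.
U+121D3 → 4-byte form F0 92 87 93 at offsets 3–6.
U+FACB0 → 4-byte form F3 BA B2 B0 at offsets 7–10.
U+16A36 → 4-byte form F0 96 A8 B6 at offsets 11–14.
U+040B → 2-byte form D0 8B at offsets 15–16.
U+571ED → 4-byte form F1 97 87 AD at offsets 17–20.
Offset 20 falls in char 6's range; it's byte 4 of F1 97 87 AD = 0xAD.

0xAD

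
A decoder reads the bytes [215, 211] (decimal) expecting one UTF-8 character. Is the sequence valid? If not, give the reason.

Leading byte 0xD7 = 11010111 → 2-byte form.
Byte 2 is 0xD3 = 11010011, which is not 10xxxxxx — expected a continuation byte.

invalid (non-continuation byte where continuation expected)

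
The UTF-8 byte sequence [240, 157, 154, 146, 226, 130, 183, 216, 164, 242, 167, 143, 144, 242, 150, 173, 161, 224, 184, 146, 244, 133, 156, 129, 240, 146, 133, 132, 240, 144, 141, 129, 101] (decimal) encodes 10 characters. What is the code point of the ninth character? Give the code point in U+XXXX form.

U+10341

Offset 0: leading byte 0xF0 = 11110000 → 4-byte char #1 = F0 9D 9A 92.
Offset 4: leading byte 0xE2 = 11100010 → 3-byte char #2 = E2 82 B7.
Offset 7: leading byte 0xD8 = 11011000 → 2-byte char #3 = D8 A4.
Offset 9: leading byte 0xF2 = 11110010 → 4-byte char #4 = F2 A7 8F 90.
Offset 13: leading byte 0xF2 = 11110010 → 4-byte char #5 = F2 96 AD A1.
Offset 17: leading byte 0xE0 = 11100000 → 3-byte char #6 = E0 B8 92.
Offset 20: leading byte 0xF4 = 11110100 → 4-byte char #7 = F4 85 9C 81.
Offset 24: leading byte 0xF0 = 11110000 → 4-byte char #8 = F0 92 85 84.
Offset 28: leading byte 0xF0 = 11110000 → 4-byte char #9 = F0 90 8D 81.
Leading byte 0xF0 = 11110000 matches 11110xxx → 4-byte sequence.
Byte 1: 0xF0 = 11110000, payload 000 (3 bits).
Byte 2: 0x90 = 10010000 (10xxxxxx ✓), payload 010000.
Byte 3: 0x8D = 10001101 (10xxxxxx ✓), payload 001101.
Byte 4: 0x81 = 10000001 (10xxxxxx ✓), payload 000001.
Concatenate: 000010000001101000001 = 0x10341 (21 bits → U+10341).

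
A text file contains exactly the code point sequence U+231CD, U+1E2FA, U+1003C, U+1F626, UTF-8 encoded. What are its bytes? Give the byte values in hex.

F0 A3 87 8D F0 9E 8B BA F0 90 80 BC F0 9F 98 A6

U+231CD: 4-byte form → F0 A3 87 8D.
U+1E2FA: 4-byte form → F0 9E 8B BA.
U+1003C: 4-byte form → F0 90 80 BC.
U+1F626: 4-byte form → F0 9F 98 A6.
Concatenated (16 bytes): F0 A3 87 8D F0 9E 8B BA F0 90 80 BC F0 9F 98 A6.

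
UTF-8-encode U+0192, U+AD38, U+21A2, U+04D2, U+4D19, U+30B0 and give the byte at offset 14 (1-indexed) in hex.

1-indexed offset 14 is 0-indexed offset 13.
U+0192 → 2-byte form C6 92 at offsets 0–1.
U+AD38 → 3-byte form EA B4 B8 at offsets 2–4.
U+21A2 → 3-byte form E2 86 A2 at offsets 5–7.
U+04D2 → 2-byte form D3 92 at offsets 8–9.
U+4D19 → 3-byte form E4 B4 99 at offsets 10–12.
U+30B0 → 3-byte form E3 82 B0 at offsets 13–15.
Offset 13 falls in char 6's range; it's byte 1 of E3 82 B0 = 0xE3.

0xE3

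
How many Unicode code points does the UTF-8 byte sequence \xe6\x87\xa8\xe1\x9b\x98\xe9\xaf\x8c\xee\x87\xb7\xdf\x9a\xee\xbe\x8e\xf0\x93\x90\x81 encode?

7

Byte at offset 0: 0xE6 = 11100110 → 3-byte char (#1). Advance 3.
Byte at offset 3: 0xE1 = 11100001 → 3-byte char (#2). Advance 3.
Byte at offset 6: 0xE9 = 11101001 → 3-byte char (#3). Advance 3.
Byte at offset 9: 0xEE = 11101110 → 3-byte char (#4). Advance 3.
Byte at offset 12: 0xDF = 11011111 → 2-byte char (#5). Advance 2.
Byte at offset 14: 0xEE = 11101110 → 3-byte char (#6). Advance 3.
Byte at offset 17: 0xF0 = 11110000 → 4-byte char (#7). Advance 4.
Reached end at offset 21 after 7 code points.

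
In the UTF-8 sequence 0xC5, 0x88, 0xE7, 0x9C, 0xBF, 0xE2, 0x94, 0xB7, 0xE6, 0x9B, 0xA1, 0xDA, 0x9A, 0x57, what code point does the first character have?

U+0148

Offset 0: leading byte 0xC5 = 11000101 → 2-byte char #1 = C5 88.
Leading byte 0xC5 = 11000101 matches 110xxxxx → 2-byte sequence.
Byte 1: 0xC5 = 11000101, payload 00101 (5 bits).
Byte 2: 0x88 = 10001000 (10xxxxxx ✓), payload 001000.
Concatenate: 00101001000 = 0x148 (11 bits → U+0148).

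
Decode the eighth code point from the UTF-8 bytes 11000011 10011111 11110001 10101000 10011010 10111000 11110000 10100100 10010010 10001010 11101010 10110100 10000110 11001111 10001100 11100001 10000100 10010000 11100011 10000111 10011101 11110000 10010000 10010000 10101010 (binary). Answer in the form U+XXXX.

U+1042A

Offset 0: leading byte 0xC3 = 11000011 → 2-byte char #1 = C3 9F.
Offset 2: leading byte 0xF1 = 11110001 → 4-byte char #2 = F1 A8 9A B8.
Offset 6: leading byte 0xF0 = 11110000 → 4-byte char #3 = F0 A4 92 8A.
Offset 10: leading byte 0xEA = 11101010 → 3-byte char #4 = EA B4 86.
Offset 13: leading byte 0xCF = 11001111 → 2-byte char #5 = CF 8C.
Offset 15: leading byte 0xE1 = 11100001 → 3-byte char #6 = E1 84 90.
Offset 18: leading byte 0xE3 = 11100011 → 3-byte char #7 = E3 87 9D.
Offset 21: leading byte 0xF0 = 11110000 → 4-byte char #8 = F0 90 90 AA.
Leading byte 0xF0 = 11110000 matches 11110xxx → 4-byte sequence.
Byte 1: 0xF0 = 11110000, payload 000 (3 bits).
Byte 2: 0x90 = 10010000 (10xxxxxx ✓), payload 010000.
Byte 3: 0x90 = 10010000 (10xxxxxx ✓), payload 010000.
Byte 4: 0xAA = 10101010 (10xxxxxx ✓), payload 101010.
Concatenate: 000010000010000101010 = 0x1042A (21 bits → U+1042A).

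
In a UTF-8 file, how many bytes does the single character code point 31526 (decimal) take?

U+7B26 = 0x7B26. UTF-8 uses 1 byte below 0x80, 2 below 0x800, 3 below 0x10000, 4 up to 0x10FFFF. 0x7B26 is in U+0800–U+FFFF → 3 bytes.

3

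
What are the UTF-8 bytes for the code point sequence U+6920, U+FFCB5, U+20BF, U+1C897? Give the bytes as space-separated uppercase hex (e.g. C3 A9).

U+6920: 3-byte form → E6 A4 A0.
U+FFCB5: 4-byte form → F3 BF B2 B5.
U+20BF: 3-byte form → E2 82 BF.
U+1C897: 4-byte form → F0 9C A2 97.
Concatenated (14 bytes): E6 A4 A0 F3 BF B2 B5 E2 82 BF F0 9C A2 97.

E6 A4 A0 F3 BF B2 B5 E2 82 BF F0 9C A2 97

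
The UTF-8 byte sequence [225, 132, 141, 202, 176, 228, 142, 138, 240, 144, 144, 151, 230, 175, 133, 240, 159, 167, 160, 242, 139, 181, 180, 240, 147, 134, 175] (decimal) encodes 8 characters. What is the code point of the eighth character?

Offset 0: leading byte 0xE1 = 11100001 → 3-byte char #1 = E1 84 8D.
Offset 3: leading byte 0xCA = 11001010 → 2-byte char #2 = CA B0.
Offset 5: leading byte 0xE4 = 11100100 → 3-byte char #3 = E4 8E 8A.
Offset 8: leading byte 0xF0 = 11110000 → 4-byte char #4 = F0 90 90 97.
Offset 12: leading byte 0xE6 = 11100110 → 3-byte char #5 = E6 AF 85.
Offset 15: leading byte 0xF0 = 11110000 → 4-byte char #6 = F0 9F A7 A0.
Offset 19: leading byte 0xF2 = 11110010 → 4-byte char #7 = F2 8B B5 B4.
Offset 23: leading byte 0xF0 = 11110000 → 4-byte char #8 = F0 93 86 AF.
Leading byte 0xF0 = 11110000 matches 11110xxx → 4-byte sequence.
Byte 1: 0xF0 = 11110000, payload 000 (3 bits).
Byte 2: 0x93 = 10010011 (10xxxxxx ✓), payload 010011.
Byte 3: 0x86 = 10000110 (10xxxxxx ✓), payload 000110.
Byte 4: 0xAF = 10101111 (10xxxxxx ✓), payload 101111.
Concatenate: 000010011000110101111 = 0x131AF (21 bits → U+131AF).

U+131AF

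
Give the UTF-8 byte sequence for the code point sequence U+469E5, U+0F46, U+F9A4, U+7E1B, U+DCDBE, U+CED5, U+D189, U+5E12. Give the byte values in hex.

F1 86 A7 A5 E0 BD 86 EF A6 A4 E7 B8 9B F3 9C B6 BE EC BB 95 ED 86 89 E5 B8 92

U+469E5: 4-byte form → F1 86 A7 A5.
U+0F46: 3-byte form → E0 BD 86.
U+F9A4: 3-byte form → EF A6 A4.
U+7E1B: 3-byte form → E7 B8 9B.
U+DCDBE: 4-byte form → F3 9C B6 BE.
U+CED5: 3-byte form → EC BB 95.
U+D189: 3-byte form → ED 86 89.
U+5E12: 3-byte form → E5 B8 92.
Concatenated (26 bytes): F1 86 A7 A5 E0 BD 86 EF A6 A4 E7 B8 9B F3 9C B6 BE EC BB 95 ED 86 89 E5 B8 92.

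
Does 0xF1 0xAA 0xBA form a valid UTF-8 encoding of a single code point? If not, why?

invalid (sequence truncated)

Leading byte 0xF1 = 11110001 → 4-byte form, but only 3 bytes are present.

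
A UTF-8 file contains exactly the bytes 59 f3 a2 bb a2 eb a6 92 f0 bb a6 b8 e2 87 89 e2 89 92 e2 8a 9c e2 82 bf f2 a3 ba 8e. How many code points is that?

Byte at offset 0: 0x59 = 01011001 → 1-byte char (#1). Advance 1.
Byte at offset 1: 0xF3 = 11110011 → 4-byte char (#2). Advance 4.
Byte at offset 5: 0xEB = 11101011 → 3-byte char (#3). Advance 3.
Byte at offset 8: 0xF0 = 11110000 → 4-byte char (#4). Advance 4.
Byte at offset 12: 0xE2 = 11100010 → 3-byte char (#5). Advance 3.
Byte at offset 15: 0xE2 = 11100010 → 3-byte char (#6). Advance 3.
Byte at offset 18: 0xE2 = 11100010 → 3-byte char (#7). Advance 3.
Byte at offset 21: 0xE2 = 11100010 → 3-byte char (#8). Advance 3.
Byte at offset 24: 0xF2 = 11110010 → 4-byte char (#9). Advance 4.
Reached end at offset 28 after 9 code points.

9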